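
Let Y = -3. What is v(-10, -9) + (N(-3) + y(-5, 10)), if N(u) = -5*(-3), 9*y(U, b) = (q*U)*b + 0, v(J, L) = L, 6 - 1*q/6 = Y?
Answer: -294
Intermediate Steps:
q = 54 (q = 36 - 6*(-3) = 36 + 18 = 54)
y(U, b) = 6*U*b (y(U, b) = ((54*U)*b + 0)/9 = (54*U*b + 0)/9 = (54*U*b)/9 = 6*U*b)
N(u) = 15
v(-10, -9) + (N(-3) + y(-5, 10)) = -9 + (15 + 6*(-5)*10) = -9 + (15 - 300) = -9 - 285 = -294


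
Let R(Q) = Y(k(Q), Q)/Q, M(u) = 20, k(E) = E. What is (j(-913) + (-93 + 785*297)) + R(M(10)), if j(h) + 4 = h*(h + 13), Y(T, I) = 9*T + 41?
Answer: 21095181/20 ≈ 1.0548e+6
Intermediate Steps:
Y(T, I) = 41 + 9*T
j(h) = -4 + h*(13 + h) (j(h) = -4 + h*(h + 13) = -4 + h*(13 + h))
R(Q) = (41 + 9*Q)/Q
(j(-913) + (-93 + 785*297)) + R(M(10)) = ((-4 + (-913)² + 13*(-913)) + (-93 + 785*297)) + (9 + 41/20) = ((-4 + 833569 - 11869) + (-93 + 233145)) + (9 + 41*(1/20)) = (821696 + 233052) + (9 + 41/20) = 1054748 + 221/20 = 21095181/20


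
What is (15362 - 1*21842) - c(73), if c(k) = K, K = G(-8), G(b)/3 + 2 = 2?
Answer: -6480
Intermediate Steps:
G(b) = 0 (G(b) = -6 + 3*2 = -6 + 6 = 0)
K = 0
c(k) = 0
(15362 - 1*21842) - c(73) = (15362 - 1*21842) - 1*0 = (15362 - 21842) + 0 = -6480 + 0 = -6480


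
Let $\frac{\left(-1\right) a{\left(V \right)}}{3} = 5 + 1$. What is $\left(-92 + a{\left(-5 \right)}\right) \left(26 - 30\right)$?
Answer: $440$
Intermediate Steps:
$a{\left(V \right)} = -18$ ($a{\left(V \right)} = - 3 \left(5 + 1\right) = \left(-3\right) 6 = -18$)
$\left(-92 + a{\left(-5 \right)}\right) \left(26 - 30\right) = \left(-92 - 18\right) \left(26 - 30\right) = - 110 \left(26 - 30\right) = \left(-110\right) \left(-4\right) = 440$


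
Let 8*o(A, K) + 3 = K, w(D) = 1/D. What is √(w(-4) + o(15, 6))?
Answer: √2/4 ≈ 0.35355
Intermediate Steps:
o(A, K) = -3/8 + K/8
√(w(-4) + o(15, 6)) = √(1/(-4) + (-3/8 + (⅛)*6)) = √(-¼ + (-3/8 + ¾)) = √(-¼ + 3/8) = √(⅛) = √2/4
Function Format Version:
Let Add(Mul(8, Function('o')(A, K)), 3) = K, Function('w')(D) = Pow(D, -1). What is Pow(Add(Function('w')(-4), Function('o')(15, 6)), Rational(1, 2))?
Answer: Mul(Rational(1, 4), Pow(2, Rational(1, 2))) ≈ 0.35355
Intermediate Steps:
Function('o')(A, K) = Add(Rational(-3, 8), Mul(Rational(1, 8), K))
Pow(Add(Function('w')(-4), Function('o')(15, 6)), Rational(1, 2)) = Pow(Add(Pow(-4, -1), Add(Rational(-3, 8), Mul(Rational(1, 8), 6))), Rational(1, 2)) = Pow(Add(Rational(-1, 4), Add(Rational(-3, 8), Rational(3, 4))), Rational(1, 2)) = Pow(Add(Rational(-1, 4), Rational(3, 8)), Rational(1, 2)) = Pow(Rational(1, 8), Rational(1, 2)) = Mul(Rational(1, 4), Pow(2, Rational(1, 2)))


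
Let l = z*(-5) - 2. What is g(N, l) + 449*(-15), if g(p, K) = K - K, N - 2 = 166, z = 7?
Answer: -6735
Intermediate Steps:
N = 168 (N = 2 + 166 = 168)
l = -37 (l = 7*(-5) - 2 = -35 - 2 = -37)
g(p, K) = 0
g(N, l) + 449*(-15) = 0 + 449*(-15) = 0 - 6735 = -6735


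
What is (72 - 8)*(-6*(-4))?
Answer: 1536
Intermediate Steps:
(72 - 8)*(-6*(-4)) = 64*24 = 1536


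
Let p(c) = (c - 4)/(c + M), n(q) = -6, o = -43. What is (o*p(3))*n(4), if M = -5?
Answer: 129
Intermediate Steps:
p(c) = (-4 + c)/(-5 + c) (p(c) = (c - 4)/(c - 5) = (-4 + c)/(-5 + c))
(o*p(3))*n(4) = -43*(-4 + 3)/(-5 + 3)*(-6) = -43*(-1)/(-2)*(-6) = -(-43)*(-1)/2*(-6) = -43*½*(-6) = -43/2*(-6) = 129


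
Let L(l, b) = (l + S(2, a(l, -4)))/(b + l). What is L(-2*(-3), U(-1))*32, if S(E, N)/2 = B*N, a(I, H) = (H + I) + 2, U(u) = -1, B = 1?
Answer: 448/5 ≈ 89.600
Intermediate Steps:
a(I, H) = 2 + H + I
S(E, N) = 2*N (S(E, N) = 2*(1*N) = 2*N)
L(l, b) = (-4 + 3*l)/(b + l) (L(l, b) = (l + 2*(2 - 4 + l))/(b + l) = (l + 2*(-2 + l))/(b + l) = (l + (-4 + 2*l))/(b + l) = (-4 + 3*l)/(b + l))
L(-2*(-3), U(-1))*32 = ((-4 + 3*(-2*(-3)))/(-1 - 2*(-3)))*32 = ((-4 + 3*6)/(-1 + 6))*32 = ((-4 + 18)/5)*32 = ((1/5)*14)*32 = (14/5)*32 = 448/5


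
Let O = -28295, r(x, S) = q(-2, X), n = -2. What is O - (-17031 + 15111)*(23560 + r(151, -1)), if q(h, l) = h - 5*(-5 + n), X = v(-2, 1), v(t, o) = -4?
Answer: 45270265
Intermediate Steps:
X = -4
q(h, l) = 35 + h (q(h, l) = h - 5*(-5 - 2) = h - 5*(-7) = h + 35 = 35 + h)
r(x, S) = 33 (r(x, S) = 35 - 2 = 33)
O - (-17031 + 15111)*(23560 + r(151, -1)) = -28295 - (-17031 + 15111)*(23560 + 33) = -28295 - (-1920)*23593 = -28295 - 1*(-45298560) = -28295 + 45298560 = 45270265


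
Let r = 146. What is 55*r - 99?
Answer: 7931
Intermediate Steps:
55*r - 99 = 55*146 - 99 = 8030 - 99 = 7931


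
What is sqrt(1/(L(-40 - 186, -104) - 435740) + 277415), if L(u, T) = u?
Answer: sqrt(52727257360335774)/435966 ≈ 526.70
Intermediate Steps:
sqrt(1/(L(-40 - 186, -104) - 435740) + 277415) = sqrt(1/((-40 - 186) - 435740) + 277415) = sqrt(1/(-226 - 435740) + 277415) = sqrt(1/(-435966) + 277415) = sqrt(-1/435966 + 277415) = sqrt(120943507889/435966) = sqrt(52727257360335774)/435966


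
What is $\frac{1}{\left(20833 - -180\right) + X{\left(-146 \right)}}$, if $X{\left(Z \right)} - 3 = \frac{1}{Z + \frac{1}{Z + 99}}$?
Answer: $\frac{6863}{144232761} \approx 4.7583 \cdot 10^{-5}$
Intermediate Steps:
$X{\left(Z \right)} = 3 + \frac{1}{Z + \frac{1}{99 + Z}}$ ($X{\left(Z \right)} = 3 + \frac{1}{Z + \frac{1}{Z + 99}} = 3 + \frac{1}{Z + \frac{1}{99 + Z}}$)
$\frac{1}{\left(20833 - -180\right) + X{\left(-146 \right)}} = \frac{1}{\left(20833 - -180\right) + \frac{102 + 3 \left(-146\right)^{2} + 298 \left(-146\right)}{1 + \left(-146\right)^{2} + 99 \left(-146\right)}} = \frac{1}{\left(20833 + 180\right) + \frac{102 + 3 \cdot 21316 - 43508}{1 + 21316 - 14454}} = \frac{1}{21013 + \frac{102 + 63948 - 43508}{6863}} = \frac{1}{21013 + \frac{1}{6863} \cdot 20542} = \frac{1}{21013 + \frac{20542}{6863}} = \frac{1}{\frac{144232761}{6863}} = \frac{6863}{144232761}$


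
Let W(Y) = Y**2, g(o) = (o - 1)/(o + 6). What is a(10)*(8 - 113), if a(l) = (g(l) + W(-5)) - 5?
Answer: -34545/16 ≈ -2159.1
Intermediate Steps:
g(o) = (-1 + o)/(6 + o)
a(l) = 20 + (-1 + l)/(6 + l) (a(l) = ((-1 + l)/(6 + l) + (-5)**2) - 5 = ((-1 + l)/(6 + l) + 25) - 5 = (25 + (-1 + l)/(6 + l)) - 5 = 20 + (-1 + l)/(6 + l))
a(10)*(8 - 113) = (7*(17 + 3*10)/(6 + 10))*(8 - 113) = (7*(17 + 30)/16)*(-105) = (7*(1/16)*47)*(-105) = (329/16)*(-105) = -34545/16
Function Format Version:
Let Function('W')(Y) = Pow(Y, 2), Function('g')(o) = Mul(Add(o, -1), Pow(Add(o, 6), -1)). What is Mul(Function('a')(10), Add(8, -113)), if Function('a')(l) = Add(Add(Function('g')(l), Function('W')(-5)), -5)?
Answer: Rational(-34545, 16) ≈ -2159.1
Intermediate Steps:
Function('g')(o) = Mul(Pow(Add(6, o), -1), Add(-1, o)) (Function('g')(o) = Mul(Add(-1, o), Pow(Add(6, o), -1)) = Mul(Pow(Add(6, o), -1), Add(-1, o)))
Function('a')(l) = Add(20, Mul(Pow(Add(6, l), -1), Add(-1, l))) (Function('a')(l) = Add(Add(Mul(Pow(Add(6, l), -1), Add(-1, l)), Pow(-5, 2)), -5) = Add(Add(Mul(Pow(Add(6, l), -1), Add(-1, l)), 25), -5) = Add(Add(25, Mul(Pow(Add(6, l), -1), Add(-1, l))), -5) = Add(20, Mul(Pow(Add(6, l), -1), Add(-1, l))))
Mul(Function('a')(10), Add(8, -113)) = Mul(Mul(7, Pow(Add(6, 10), -1), Add(17, Mul(3, 10))), Add(8, -113)) = Mul(Mul(7, Pow(16, -1), Add(17, 30)), -105) = Mul(Mul(7, Rational(1, 16), 47), -105) = Mul(Rational(329, 16), -105) = Rational(-34545, 16)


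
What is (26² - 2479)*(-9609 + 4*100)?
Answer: 16603827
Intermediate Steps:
(26² - 2479)*(-9609 + 4*100) = (676 - 2479)*(-9609 + 400) = -1803*(-9209) = 16603827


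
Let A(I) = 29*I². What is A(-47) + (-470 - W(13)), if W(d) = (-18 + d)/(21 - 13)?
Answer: 508733/8 ≈ 63592.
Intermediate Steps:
W(d) = -9/4 + d/8 (W(d) = (-18 + d)/8 = (-18 + d)*(⅛) = -9/4 + d/8)
A(-47) + (-470 - W(13)) = 29*(-47)² + (-470 - (-9/4 + (⅛)*13)) = 29*2209 + (-470 - (-9/4 + 13/8)) = 64061 + (-470 - 1*(-5/8)) = 64061 + (-470 + 5/8) = 64061 - 3755/8 = 508733/8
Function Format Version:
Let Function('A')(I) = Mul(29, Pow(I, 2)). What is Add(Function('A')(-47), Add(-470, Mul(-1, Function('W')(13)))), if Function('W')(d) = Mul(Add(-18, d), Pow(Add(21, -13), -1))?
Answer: Rational(508733, 8) ≈ 63592.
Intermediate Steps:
Function('W')(d) = Add(Rational(-9, 4), Mul(Rational(1, 8), d)) (Function('W')(d) = Mul(Add(-18, d), Pow(8, -1)) = Mul(Add(-18, d), Rational(1, 8)) = Add(Rational(-9, 4), Mul(Rational(1, 8), d)))
Add(Function('A')(-47), Add(-470, Mul(-1, Function('W')(13)))) = Add(Mul(29, Pow(-47, 2)), Add(-470, Mul(-1, Add(Rational(-9, 4), Mul(Rational(1, 8), 13))))) = Add(Mul(29, 2209), Add(-470, Mul(-1, Add(Rational(-9, 4), Rational(13, 8))))) = Add(64061, Add(-470, Mul(-1, Rational(-5, 8)))) = Add(64061, Add(-470, Rational(5, 8))) = Add(64061, Rational(-3755, 8)) = Rational(508733, 8)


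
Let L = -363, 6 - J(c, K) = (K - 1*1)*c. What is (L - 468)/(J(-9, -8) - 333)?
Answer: 277/136 ≈ 2.0368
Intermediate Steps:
J(c, K) = 6 - c*(-1 + K) (J(c, K) = 6 - (K - 1*1)*c = 6 - (K - 1)*c = 6 - (-1 + K)*c = 6 - c*(-1 + K))
(L - 468)/(J(-9, -8) - 333) = (-363 - 468)/((6 - 9 - 1*(-8)*(-9)) - 333) = -831/((6 - 9 - 72) - 333) = -831/(-75 - 333) = -831/(-408) = -831*(-1/408) = 277/136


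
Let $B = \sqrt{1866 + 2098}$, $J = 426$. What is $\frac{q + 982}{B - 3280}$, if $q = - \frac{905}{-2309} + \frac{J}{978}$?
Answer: $- \frac{303321155360}{1011903703503} - \frac{184951924 \sqrt{991}}{1011903703503} \approx -0.30551$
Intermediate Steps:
$B = 2 \sqrt{991}$ ($B = \sqrt{3964} = 2 \sqrt{991} \approx 62.96$)
$q = \frac{311454}{376367}$ ($q = - \frac{905}{-2309} + \frac{426}{978} = \left(-905\right) \left(- \frac{1}{2309}\right) + 426 \cdot \frac{1}{978} = \frac{905}{2309} + \frac{71}{163} = \frac{311454}{376367} \approx 0.82753$)
$\frac{q + 982}{B - 3280} = \frac{\frac{311454}{376367} + 982}{2 \sqrt{991} - 3280} = \frac{369903848}{376367 \left(-3280 + 2 \sqrt{991}\right)}$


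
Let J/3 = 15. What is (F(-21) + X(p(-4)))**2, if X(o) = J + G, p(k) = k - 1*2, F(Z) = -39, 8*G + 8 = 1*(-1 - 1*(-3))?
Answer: 441/16 ≈ 27.563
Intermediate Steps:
G = -3/4 (G = -1 + (1*(-1 - 1*(-3)))/8 = -1 + (1*(-1 + 3))/8 = -1 + (1*2)/8 = -1 + (1/8)*2 = -1 + 1/4 = -3/4 ≈ -0.75000)
J = 45 (J = 3*15 = 45)
p(k) = -2 + k (p(k) = k - 2 = -2 + k)
X(o) = 177/4 (X(o) = 45 - 3/4 = 177/4)
(F(-21) + X(p(-4)))**2 = (-39 + 177/4)**2 = (21/4)**2 = 441/16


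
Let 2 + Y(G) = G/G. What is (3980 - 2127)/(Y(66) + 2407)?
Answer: 1853/2406 ≈ 0.77016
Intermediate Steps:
Y(G) = -1 (Y(G) = -2 + G/G = -2 + 1 = -1)
(3980 - 2127)/(Y(66) + 2407) = (3980 - 2127)/(-1 + 2407) = 1853/2406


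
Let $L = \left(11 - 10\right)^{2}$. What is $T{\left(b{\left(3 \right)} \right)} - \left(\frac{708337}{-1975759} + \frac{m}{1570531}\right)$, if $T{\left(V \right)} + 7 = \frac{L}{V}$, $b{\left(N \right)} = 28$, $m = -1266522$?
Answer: $- \frac{503868589015595}{86883741224812} \approx -5.7993$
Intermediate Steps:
$L = 1$ ($L = 1^{2} = 1$)
$T{\left(V \right)} = -7 + \frac{1}{V}$ ($T{\left(V \right)} = -7 + 1 \frac{1}{V} = -7 + \frac{1}{V}$)
$T{\left(b{\left(3 \right)} \right)} - \left(\frac{708337}{-1975759} + \frac{m}{1570531}\right) = \left(-7 + \frac{1}{28}\right) - \left(\frac{708337}{-1975759} - \frac{1266522}{1570531}\right) = \left(-7 + \frac{1}{28}\right) - \left(708337 \left(- \frac{1}{1975759}\right) - \frac{1266522}{1570531}\right) = - \frac{195}{28} - \left(- \frac{708337}{1975759} - \frac{1266522}{1570531}\right) = - \frac{195}{28} - - \frac{3614807457145}{3102990758029} = - \frac{195}{28} + \frac{3614807457145}{3102990758029} = - \frac{503868589015595}{86883741224812}$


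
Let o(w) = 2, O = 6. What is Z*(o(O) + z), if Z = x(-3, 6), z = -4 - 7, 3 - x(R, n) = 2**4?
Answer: 117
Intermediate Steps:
x(R, n) = -13 (x(R, n) = 3 - 1*2**4 = 3 - 1*16 = 3 - 16 = -13)
z = -11
Z = -13
Z*(o(O) + z) = -13*(2 - 11) = -13*(-9) = 117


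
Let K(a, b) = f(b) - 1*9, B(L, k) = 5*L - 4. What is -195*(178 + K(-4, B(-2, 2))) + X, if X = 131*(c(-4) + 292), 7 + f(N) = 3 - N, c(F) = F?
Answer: 2823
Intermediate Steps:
B(L, k) = -4 + 5*L
f(N) = -4 - N (f(N) = -7 + (3 - N) = -4 - N)
K(a, b) = -13 - b (K(a, b) = (-4 - b) - 1*9 = (-4 - b) - 9 = -13 - b)
X = 37728 (X = 131*(-4 + 292) = 131*288 = 37728)
-195*(178 + K(-4, B(-2, 2))) + X = -195*(178 + (-13 - (-4 + 5*(-2)))) + 37728 = -195*(178 + (-13 - (-4 - 10))) + 37728 = -195*(178 + (-13 - 1*(-14))) + 37728 = -195*(178 + (-13 + 14)) + 37728 = -195*(178 + 1) + 37728 = -195*179 + 37728 = -34905 + 37728 = 2823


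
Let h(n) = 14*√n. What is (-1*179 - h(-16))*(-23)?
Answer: 4117 + 1288*I ≈ 4117.0 + 1288.0*I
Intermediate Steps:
(-1*179 - h(-16))*(-23) = (-1*179 - 14*√(-16))*(-23) = (-179 - 14*4*I)*(-23) = (-179 - 56*I)*(-23) = 4117 + 1288*I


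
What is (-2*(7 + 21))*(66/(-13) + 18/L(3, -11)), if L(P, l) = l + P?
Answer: 5334/13 ≈ 410.31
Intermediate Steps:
L(P, l) = P + l
(-2*(7 + 21))*(66/(-13) + 18/L(3, -11)) = (-2*(7 + 21))*(66/(-13) + 18/(3 - 11)) = (-2*28)*(66*(-1/13) + 18/(-8)) = -56*(-66/13 + 18*(-⅛)) = -56*(-66/13 - 9/4) = -56*(-381/52) = 5334/13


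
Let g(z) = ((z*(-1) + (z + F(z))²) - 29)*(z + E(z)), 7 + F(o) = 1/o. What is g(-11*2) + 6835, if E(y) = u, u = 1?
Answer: -5195453/484 ≈ -10734.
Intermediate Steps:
E(y) = 1
F(o) = -7 + 1/o
g(z) = (1 + z)*(-29 + (-7 + z + 1/z)² - z) (g(z) = ((z*(-1) + (z + (-7 + 1/z))²) - 29)*(z + 1) = ((-z + (-7 + z + 1/z)²) - 29)*(1 + z) = (((-7 + z + 1/z)² - z) - 29)*(1 + z) = (-29 + (-7 + z + 1/z)² - z)*(1 + z) = (1 + z)*(-29 + (-7 + z + 1/z)² - z))
g(-11*2) + 6835 = (8 + (-11*2)⁻² + (-11*2)³ - 14*(-11*2)² - 13/((-11*2)) + 7*(-11*2)) + 6835 = (8 + (-22)⁻² + (-22)³ - 14*(-22)² - 13/(-22) + 7*(-22)) + 6835 = (8 + 1/484 - 10648 - 14*484 - 13*(-1/22) - 154) + 6835 = (8 + 1/484 - 10648 - 6776 + 13/22 - 154) + 6835 = -8503593/484 + 6835 = -5195453/484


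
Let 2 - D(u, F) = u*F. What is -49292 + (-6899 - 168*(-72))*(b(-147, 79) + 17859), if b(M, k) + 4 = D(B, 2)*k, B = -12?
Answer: 103417781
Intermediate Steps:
D(u, F) = 2 - F*u (D(u, F) = 2 - u*F = 2 - F*u)
b(M, k) = -4 + 26*k (b(M, k) = -4 + (2 - 1*2*(-12))*k = -4 + (2 + 24)*k = -4 + 26*k)
-49292 + (-6899 - 168*(-72))*(b(-147, 79) + 17859) = -49292 + (-6899 - 168*(-72))*((-4 + 26*79) + 17859) = -49292 + (-6899 + 12096)*((-4 + 2054) + 17859) = -49292 + 5197*(2050 + 17859) = -49292 + 5197*19909 = -49292 + 103467073 = 103417781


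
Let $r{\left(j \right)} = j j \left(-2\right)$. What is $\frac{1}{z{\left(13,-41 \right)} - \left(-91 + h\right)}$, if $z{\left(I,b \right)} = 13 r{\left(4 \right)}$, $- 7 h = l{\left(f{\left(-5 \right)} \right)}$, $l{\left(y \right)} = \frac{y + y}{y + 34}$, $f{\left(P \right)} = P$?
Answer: $- \frac{203}{65985} \approx -0.0030765$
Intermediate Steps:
$l{\left(y \right)} = \frac{2 y}{34 + y}$
$h = \frac{10}{203}$ ($h = - \frac{2 \left(-5\right) \frac{1}{34 - 5}}{7} = - \frac{2 \left(-5\right) \frac{1}{29}}{7} = \left(- \frac{1}{7}\right) \left(- \frac{10}{29}\right) = \frac{10}{203} \approx 0.049261$)
$r{\left(j \right)} = - 2 j^{2}$ ($r{\left(j \right)} = j^{2} \left(-2\right) = - 2 j^{2}$)
$z{\left(I,b \right)} = -416$ ($z{\left(I,b \right)} = 13 \left(- 2 \cdot 4^{2}\right) = 13 \left(\left(-2\right) 16\right) = 13 \left(-32\right) = -416$)
$\frac{1}{z{\left(13,-41 \right)} - \left(-91 + h\right)} = \frac{1}{-416 + \left(91 - \frac{10}{203}\right)} = \frac{1}{-416 + \frac{18463}{203}} = \frac{1}{- \frac{65985}{203}} = - \frac{203}{65985}$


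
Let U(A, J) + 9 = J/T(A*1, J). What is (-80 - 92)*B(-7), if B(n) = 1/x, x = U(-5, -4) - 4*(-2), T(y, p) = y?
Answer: 860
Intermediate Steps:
U(A, J) = -9 + J/A (U(A, J) = -9 + J/((A*1)) = -9 + J/A)
x = -⅕ (x = (-9 - 4/(-5)) - 4*(-2) = (-9 - 4*(-⅕)) + 8 = (-9 + ⅘) + 8 = -41/5 + 8 = -⅕ ≈ -0.20000)
B(n) = -5 (B(n) = 1/(-⅕) = -5)
(-80 - 92)*B(-7) = (-80 - 92)*(-5) = -172*(-5) = 860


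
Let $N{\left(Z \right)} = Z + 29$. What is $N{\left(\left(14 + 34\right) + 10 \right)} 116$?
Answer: $10092$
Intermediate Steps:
$N{\left(Z \right)} = 29 + Z$
$N{\left(\left(14 + 34\right) + 10 \right)} 116 = \left(29 + \left(\left(14 + 34\right) + 10\right)\right) 116 = \left(29 + \left(48 + 10\right)\right) 116 = \left(29 + 58\right) 116 = 87 \cdot 116 = 10092$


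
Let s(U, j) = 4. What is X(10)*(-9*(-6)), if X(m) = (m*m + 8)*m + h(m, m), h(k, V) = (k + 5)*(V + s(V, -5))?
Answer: 69660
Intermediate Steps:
h(k, V) = (4 + V)*(5 + k) (h(k, V) = (k + 5)*(V + 4) = (5 + k)*(4 + V) = (4 + V)*(5 + k))
X(m) = 20 + m² + 9*m + m*(8 + m²) (X(m) = (m*m + 8)*m + (20 + 4*m + 5*m + m*m) = (m² + 8)*m + (20 + 4*m + 5*m + m²) = (8 + m²)*m + (20 + m² + 9*m) = m*(8 + m²) + (20 + m² + 9*m) = 20 + m² + 9*m + m*(8 + m²))
X(10)*(-9*(-6)) = (20 + 10² + 10³ + 17*10)*(-9*(-6)) = (20 + 100 + 1000 + 170)*54 = 1290*54 = 69660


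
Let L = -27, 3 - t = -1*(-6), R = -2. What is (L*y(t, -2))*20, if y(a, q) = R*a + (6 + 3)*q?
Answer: 6480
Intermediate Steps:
t = -3 (t = 3 - (-1)*(-6) = 3 - 1*6 = 3 - 6 = -3)
y(a, q) = -2*a + 9*q (y(a, q) = -2*a + (6 + 3)*q = -2*a + 9*q)
(L*y(t, -2))*20 = -27*(-2*(-3) + 9*(-2))*20 = -27*(6 - 18)*20 = -27*(-12)*20 = 324*20 = 6480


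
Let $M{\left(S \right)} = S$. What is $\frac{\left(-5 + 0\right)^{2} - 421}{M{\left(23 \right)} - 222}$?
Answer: $\frac{396}{199} \approx 1.99$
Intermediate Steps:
$\frac{\left(-5 + 0\right)^{2} - 421}{M{\left(23 \right)} - 222} = \frac{\left(-5 + 0\right)^{2} - 421}{23 - 222} = \frac{\left(-5\right)^{2} - 421}{-199} = \left(25 - 421\right) \left(- \frac{1}{199}\right) = \left(-396\right) \left(- \frac{1}{199}\right) = \frac{396}{199}$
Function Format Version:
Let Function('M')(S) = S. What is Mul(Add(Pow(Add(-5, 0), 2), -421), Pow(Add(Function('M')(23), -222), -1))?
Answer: Rational(396, 199) ≈ 1.9900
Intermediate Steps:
Mul(Add(Pow(Add(-5, 0), 2), -421), Pow(Add(Function('M')(23), -222), -1)) = Mul(Add(Pow(Add(-5, 0), 2), -421), Pow(Add(23, -222), -1)) = Mul(Add(Pow(-5, 2), -421), Pow(-199, -1)) = Mul(Add(25, -421), Rational(-1, 199)) = Mul(-396, Rational(-1, 199)) = Rational(396, 199)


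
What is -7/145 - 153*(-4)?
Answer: 88733/145 ≈ 611.95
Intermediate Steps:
-7/145 - 153*(-4) = -7*1/145 + 612 = -7/145 + 612 = 88733/145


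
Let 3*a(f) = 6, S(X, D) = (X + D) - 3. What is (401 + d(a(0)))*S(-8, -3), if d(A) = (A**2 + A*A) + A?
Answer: -5754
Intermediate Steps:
S(X, D) = -3 + D + X (S(X, D) = (D + X) - 3 = -3 + D + X)
a(f) = 2 (a(f) = (1/3)*6 = 2)
d(A) = A + 2*A**2 (d(A) = (A**2 + A**2) + A = 2*A**2 + A = A + 2*A**2)
(401 + d(a(0)))*S(-8, -3) = (401 + 2*(1 + 2*2))*(-3 - 3 - 8) = (401 + 2*(1 + 4))*(-14) = (401 + 2*5)*(-14) = (401 + 10)*(-14) = 411*(-14) = -5754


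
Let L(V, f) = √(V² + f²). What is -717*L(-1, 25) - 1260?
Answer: -1260 - 717*√626 ≈ -19199.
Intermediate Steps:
-717*L(-1, 25) - 1260 = -717*√((-1)² + 25²) - 1260 = -717*√(1 + 625) - 1260 = -717*√626 - 1260 = -1260 - 717*√626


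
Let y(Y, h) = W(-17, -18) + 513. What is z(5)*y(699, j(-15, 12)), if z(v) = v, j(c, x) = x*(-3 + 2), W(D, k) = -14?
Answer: 2495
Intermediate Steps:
j(c, x) = -x (j(c, x) = x*(-1) = -x)
y(Y, h) = 499 (y(Y, h) = -14 + 513 = 499)
z(5)*y(699, j(-15, 12)) = 5*499 = 2495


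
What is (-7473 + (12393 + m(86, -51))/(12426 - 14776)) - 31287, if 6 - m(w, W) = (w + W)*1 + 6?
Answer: -45549179/1175 ≈ -38765.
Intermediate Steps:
m(w, W) = -W - w (m(w, W) = 6 - ((w + W)*1 + 6) = 6 - ((W + w)*1 + 6) = 6 - ((W + w) + 6) = 6 - (6 + W + w) = 6 + (-6 - W - w) = -W - w)
(-7473 + (12393 + m(86, -51))/(12426 - 14776)) - 31287 = (-7473 + (12393 + (-1*(-51) - 1*86))/(12426 - 14776)) - 31287 = (-7473 + (12393 + (51 - 86))/(-2350)) - 31287 = (-7473 + (12393 - 35)*(-1/2350)) - 31287 = (-7473 + 12358*(-1/2350)) - 31287 = (-7473 - 6179/1175) - 31287 = -8786954/1175 - 31287 = -45549179/1175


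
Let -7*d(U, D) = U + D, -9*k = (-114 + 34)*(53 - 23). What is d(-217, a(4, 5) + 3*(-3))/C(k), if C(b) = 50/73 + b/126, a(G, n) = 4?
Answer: 218781/19325 ≈ 11.321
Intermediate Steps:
k = 800/3 (k = -(-114 + 34)*(53 - 23)/9 = -(-80)*30/9 = -⅑*(-2400) = 800/3 ≈ 266.67)
C(b) = 50/73 + b/126 (C(b) = 50*(1/73) + b*(1/126) = 50/73 + b/126)
d(U, D) = -D/7 - U/7 (d(U, D) = -(U + D)/7 = -(D + U)/7 = -D/7 - U/7)
d(-217, a(4, 5) + 3*(-3))/C(k) = (-(4 + 3*(-3))/7 - ⅐*(-217))/(50/73 + (1/126)*(800/3)) = (-(4 - 9)/7 + 31)/(50/73 + 400/189) = (-⅐*(-5) + 31)/(38650/13797) = (5/7 + 31)*(13797/38650) = (222/7)*(13797/38650) = 218781/19325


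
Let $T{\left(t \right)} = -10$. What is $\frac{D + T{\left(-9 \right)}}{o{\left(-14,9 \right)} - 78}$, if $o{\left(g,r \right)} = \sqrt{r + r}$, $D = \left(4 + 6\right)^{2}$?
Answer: $- \frac{390}{337} - \frac{15 \sqrt{2}}{337} \approx -1.2202$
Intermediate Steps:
$D = 100$ ($D = 10^{2} = 100$)
$o{\left(g,r \right)} = \sqrt{2} \sqrt{r}$ ($o{\left(g,r \right)} = \sqrt{2 r} = \sqrt{2} \sqrt{r}$)
$\frac{D + T{\left(-9 \right)}}{o{\left(-14,9 \right)} - 78} = \frac{100 - 10}{\sqrt{2} \sqrt{9} - 78} = \frac{90}{\sqrt{2} \cdot 3 - 78} = \frac{90}{3 \sqrt{2} - 78} = \frac{90}{-78 + 3 \sqrt{2}}$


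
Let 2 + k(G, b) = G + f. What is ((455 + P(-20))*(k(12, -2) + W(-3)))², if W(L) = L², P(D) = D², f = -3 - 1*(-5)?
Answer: 322382025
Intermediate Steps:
f = 2 (f = -3 + 5 = 2)
k(G, b) = G (k(G, b) = -2 + (G + 2) = -2 + (2 + G) = G)
((455 + P(-20))*(k(12, -2) + W(-3)))² = ((455 + (-20)²)*(12 + (-3)²))² = ((455 + 400)*(12 + 9))² = (855*21)² = 17955² = 322382025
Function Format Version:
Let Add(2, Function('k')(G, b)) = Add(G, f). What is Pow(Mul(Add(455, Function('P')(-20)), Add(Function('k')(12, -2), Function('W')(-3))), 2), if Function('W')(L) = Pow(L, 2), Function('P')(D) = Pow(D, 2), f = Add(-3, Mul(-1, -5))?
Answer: 322382025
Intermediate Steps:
f = 2 (f = Add(-3, 5) = 2)
Function('k')(G, b) = G (Function('k')(G, b) = Add(-2, Add(G, 2)) = Add(-2, Add(2, G)) = G)
Pow(Mul(Add(455, Function('P')(-20)), Add(Function('k')(12, -2), Function('W')(-3))), 2) = Pow(Mul(Add(455, Pow(-20, 2)), Add(12, Pow(-3, 2))), 2) = Pow(Mul(Add(455, 400), Add(12, 9)), 2) = Pow(Mul(855, 21), 2) = Pow(17955, 2) = 322382025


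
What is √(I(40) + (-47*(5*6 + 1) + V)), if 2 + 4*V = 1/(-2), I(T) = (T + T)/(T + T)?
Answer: I*√23306/4 ≈ 38.166*I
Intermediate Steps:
I(T) = 1 (I(T) = (2*T)/((2*T)) = (2*T)*(1/(2*T)) = 1)
V = -5/8 (V = -½ + (¼)/(-2) = -½ + (¼)*(-½) = -½ - ⅛ = -5/8 ≈ -0.62500)
√(I(40) + (-47*(5*6 + 1) + V)) = √(1 + (-47*(5*6 + 1) - 5/8)) = √(1 + (-47*(30 + 1) - 5/8)) = √(1 + (-47*31 - 5/8)) = √(1 + (-1457 - 5/8)) = √(1 - 11661/8) = √(-11653/8) = I*√23306/4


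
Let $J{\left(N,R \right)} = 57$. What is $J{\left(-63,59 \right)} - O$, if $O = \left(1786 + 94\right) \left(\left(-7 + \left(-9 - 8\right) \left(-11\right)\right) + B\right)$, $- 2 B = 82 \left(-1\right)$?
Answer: $-415423$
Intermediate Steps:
$B = 41$ ($B = - \frac{82 \left(-1\right)}{2} = \left(- \frac{1}{2}\right) \left(-82\right) = 41$)
$O = 415480$ ($O = \left(1786 + 94\right) \left(\left(-7 + \left(-9 - 8\right) \left(-11\right)\right) + 41\right) = 1880 \left(\left(-7 - -187\right) + 41\right) = 1880 \left(\left(-7 + 187\right) + 41\right) = 1880 \left(180 + 41\right) = 1880 \cdot 221 = 415480$)
$J{\left(-63,59 \right)} - O = 57 - 415480 = -415423$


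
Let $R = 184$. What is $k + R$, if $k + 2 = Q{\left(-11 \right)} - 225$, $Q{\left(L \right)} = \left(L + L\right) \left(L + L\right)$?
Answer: $441$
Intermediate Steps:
$Q{\left(L \right)} = 4 L^{2}$ ($Q{\left(L \right)} = 2 L 2 L = 4 L^{2}$)
$k = 257$ ($k = -2 - \left(225 - 4 \left(-11\right)^{2}\right) = -2 + \left(4 \cdot 121 - 225\right) = -2 + \left(484 - 225\right) = -2 + 259 = 257$)
$k + R = 257 + 184 = 441$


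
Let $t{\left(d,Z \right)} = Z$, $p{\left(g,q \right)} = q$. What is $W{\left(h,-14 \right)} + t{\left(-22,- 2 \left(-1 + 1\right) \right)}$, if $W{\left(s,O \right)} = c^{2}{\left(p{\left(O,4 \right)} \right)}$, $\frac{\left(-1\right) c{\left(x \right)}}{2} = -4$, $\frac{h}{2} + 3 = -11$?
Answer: $64$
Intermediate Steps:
$h = -28$ ($h = -6 + 2 \left(-11\right) = -6 - 22 = -28$)
$c{\left(x \right)} = 8$ ($c{\left(x \right)} = \left(-2\right) \left(-4\right) = 8$)
$W{\left(s,O \right)} = 64$ ($W{\left(s,O \right)} = 8^{2} = 64$)
$W{\left(h,-14 \right)} + t{\left(-22,- 2 \left(-1 + 1\right) \right)} = 64 - 2 \left(-1 + 1\right) = 64 - 0 = 64 + 0 = 64$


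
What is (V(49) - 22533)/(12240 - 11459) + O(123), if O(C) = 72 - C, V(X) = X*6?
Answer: -62070/781 ≈ -79.475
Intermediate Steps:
V(X) = 6*X
(V(49) - 22533)/(12240 - 11459) + O(123) = (6*49 - 22533)/(12240 - 11459) + (72 - 1*123) = (294 - 22533)/781 + (72 - 123) = -22239*1/781 - 51 = -22239/781 - 51 = -62070/781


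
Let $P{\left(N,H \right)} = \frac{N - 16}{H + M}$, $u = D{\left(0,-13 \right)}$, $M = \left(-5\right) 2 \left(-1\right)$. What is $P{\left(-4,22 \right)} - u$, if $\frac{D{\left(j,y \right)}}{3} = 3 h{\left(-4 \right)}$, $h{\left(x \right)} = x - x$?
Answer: $- \frac{5}{8} \approx -0.625$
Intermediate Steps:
$M = 10$ ($M = \left(-10\right) \left(-1\right) = 10$)
$h{\left(x \right)} = 0$
$D{\left(j,y \right)} = 0$ ($D{\left(j,y \right)} = 3 \cdot 3 \cdot 0 = 3 \cdot 0 = 0$)
$u = 0$
$P{\left(N,H \right)} = \frac{-16 + N}{10 + H}$ ($P{\left(N,H \right)} = \frac{N - 16}{H + 10} = \frac{-16 + N}{10 + H}$)
$P{\left(-4,22 \right)} - u = \frac{-16 - 4}{10 + 22} - 0 = \frac{1}{32} \left(-20\right) + 0 = - \frac{5}{8} + 0 = - \frac{5}{8}$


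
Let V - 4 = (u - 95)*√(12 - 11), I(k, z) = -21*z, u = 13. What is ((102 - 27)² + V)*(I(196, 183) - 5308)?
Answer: -50760597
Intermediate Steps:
V = -78 (V = 4 + (13 - 95)*√(12 - 11) = 4 - 82*√1 = 4 - 82*1 = 4 - 82 = -78)
((102 - 27)² + V)*(I(196, 183) - 5308) = ((102 - 27)² - 78)*(-21*183 - 5308) = (75² - 78)*(-3843 - 5308) = (5625 - 78)*(-9151) = 5547*(-9151) = -50760597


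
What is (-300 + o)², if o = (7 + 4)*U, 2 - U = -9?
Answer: 32041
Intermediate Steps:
U = 11 (U = 2 - 1*(-9) = 2 + 9 = 11)
o = 121 (o = (7 + 4)*11 = 11*11 = 121)
(-300 + o)² = (-300 + 121)² = (-179)² = 32041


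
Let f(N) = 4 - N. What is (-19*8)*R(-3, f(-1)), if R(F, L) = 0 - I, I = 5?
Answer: 760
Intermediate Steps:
R(F, L) = -5 (R(F, L) = 0 - 1*5 = 0 - 5 = -5)
(-19*8)*R(-3, f(-1)) = -19*8*(-5) = -152*(-5) = 760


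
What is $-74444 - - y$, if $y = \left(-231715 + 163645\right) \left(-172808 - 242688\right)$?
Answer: $28282738276$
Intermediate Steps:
$y = 28282812720$ ($y = \left(-68070\right) \left(-415496\right) = 28282812720$)
$-74444 - - y = -74444 - \left(-1\right) 28282812720 = -74444 - -28282812720 = -74444 + 28282812720 = 28282738276$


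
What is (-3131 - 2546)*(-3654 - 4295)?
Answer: 45126473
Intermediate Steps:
(-3131 - 2546)*(-3654 - 4295) = -5677*(-7949) = 45126473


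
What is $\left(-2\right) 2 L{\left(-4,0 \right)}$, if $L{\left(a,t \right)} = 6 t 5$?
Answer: $0$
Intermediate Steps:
$L{\left(a,t \right)} = 30 t$
$\left(-2\right) 2 L{\left(-4,0 \right)} = \left(-2\right) 2 \cdot 30 \cdot 0 = \left(-4\right) 0 = 0$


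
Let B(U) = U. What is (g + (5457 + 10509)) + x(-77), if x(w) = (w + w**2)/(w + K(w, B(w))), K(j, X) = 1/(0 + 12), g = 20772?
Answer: 33838950/923 ≈ 36662.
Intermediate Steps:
K(j, X) = 1/12
x(w) = (w + w**2)/(1/12 + w) (x(w) = (w + w**2)/(w + 1/12) = (w + w**2)/(1/12 + w))
(g + (5457 + 10509)) + x(-77) = (20772 + (5457 + 10509)) + 12*(-77)*(1 - 77)/(1 + 12*(-77)) = (20772 + 15966) + 12*(-77)*(-76)/(1 - 924) = 36738 + 12*(-77)*(-76)/(-923) = 36738 + 12*(-77)*(-1/923)*(-76) = 36738 - 70224/923 = 33838950/923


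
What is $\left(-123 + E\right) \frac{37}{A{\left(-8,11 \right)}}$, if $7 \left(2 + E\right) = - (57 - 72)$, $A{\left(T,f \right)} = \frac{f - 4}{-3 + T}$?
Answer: $\frac{350020}{49} \approx 7143.3$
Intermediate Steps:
$A{\left(T,f \right)} = \frac{-4 + f}{-3 + T}$
$E = \frac{1}{7}$ ($E = -2 + \frac{\left(-1\right) \left(57 - 72\right)}{7} = -2 + \frac{\left(-1\right) \left(-15\right)}{7} = -2 + \frac{1}{7} \cdot 15 = -2 + \frac{15}{7} = \frac{1}{7} \approx 0.14286$)
$\left(-123 + E\right) \frac{37}{A{\left(-8,11 \right)}} = \left(-123 + \frac{1}{7}\right) \frac{37}{\frac{1}{-3 - 8} \left(-4 + 11\right)} = - \frac{860 \frac{37}{\frac{1}{-11} \cdot 7}}{7} = - \frac{860 \frac{37}{\left(- \frac{1}{11}\right) 7}}{7} = - \frac{860 \frac{37}{- \frac{7}{11}}}{7} = - \frac{860 \cdot 37 \left(- \frac{11}{7}\right)}{7} = \left(- \frac{860}{7}\right) \left(- \frac{407}{7}\right) = \frac{350020}{49}$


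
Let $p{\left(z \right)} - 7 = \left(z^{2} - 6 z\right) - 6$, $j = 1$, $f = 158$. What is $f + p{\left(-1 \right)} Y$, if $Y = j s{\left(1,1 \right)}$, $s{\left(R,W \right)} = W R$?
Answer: $166$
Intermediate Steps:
$s{\left(R,W \right)} = R W$
$p{\left(z \right)} = 1 + z^{2} - 6 z$ ($p{\left(z \right)} = 7 - \left(6 - z^{2} + 6 z\right) = 1 + z^{2} - 6 z$)
$Y = 1$ ($Y = 1 \cdot 1 \cdot 1 = 1 \cdot 1 = 1$)
$f + p{\left(-1 \right)} Y = 158 + \left(1 + \left(-1\right)^{2} - -6\right) 1 = 158 + \left(1 + 1 + 6\right) 1 = 158 + 8 \cdot 1 = 158 + 8 = 166$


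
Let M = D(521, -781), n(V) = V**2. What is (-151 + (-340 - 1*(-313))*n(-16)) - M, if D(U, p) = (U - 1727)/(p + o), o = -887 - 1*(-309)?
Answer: -1066647/151 ≈ -7063.9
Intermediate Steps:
o = -578 (o = -887 + 309 = -578)
D(U, p) = (-1727 + U)/(-578 + p) (D(U, p) = (U - 1727)/(p - 578) = (-1727 + U)/(-578 + p))
M = 134/151 (M = (-1727 + 521)/(-578 - 781) = -1206/(-1359) = -1/1359*(-1206) = 134/151 ≈ 0.88742)
(-151 + (-340 - 1*(-313))*n(-16)) - M = (-151 + (-340 - 1*(-313))*(-16)**2) - 1*134/151 = (-151 + (-340 + 313)*256) - 134/151 = (-151 - 27*256) - 134/151 = (-151 - 6912) - 134/151 = -7063 - 134/151 = -1066647/151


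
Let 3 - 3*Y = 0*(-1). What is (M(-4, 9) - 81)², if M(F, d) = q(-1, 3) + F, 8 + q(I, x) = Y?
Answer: 8464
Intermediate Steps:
Y = 1 (Y = 1 - 0*(-1) = 1 - ⅓*0 = 1 + 0 = 1)
q(I, x) = -7 (q(I, x) = -8 + 1 = -7)
M(F, d) = -7 + F
(M(-4, 9) - 81)² = ((-7 - 4) - 81)² = (-11 - 81)² = (-92)² = 8464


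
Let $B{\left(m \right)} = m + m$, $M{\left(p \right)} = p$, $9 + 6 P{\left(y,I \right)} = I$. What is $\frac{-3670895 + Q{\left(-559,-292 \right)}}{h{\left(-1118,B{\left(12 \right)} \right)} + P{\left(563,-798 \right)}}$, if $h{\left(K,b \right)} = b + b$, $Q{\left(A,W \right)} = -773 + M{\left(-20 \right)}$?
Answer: $\frac{7343376}{173} \approx 42447.0$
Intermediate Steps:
$P{\left(y,I \right)} = - \frac{3}{2} + \frac{I}{6}$
$B{\left(m \right)} = 2 m$
$Q{\left(A,W \right)} = -793$ ($Q{\left(A,W \right)} = -773 - 20 = -793$)
$h{\left(K,b \right)} = 2 b$
$\frac{-3670895 + Q{\left(-559,-292 \right)}}{h{\left(-1118,B{\left(12 \right)} \right)} + P{\left(563,-798 \right)}} = \frac{-3670895 - 793}{2 \cdot 2 \cdot 12 + \left(- \frac{3}{2} + \frac{1}{6} \left(-798\right)\right)} = - \frac{3671688}{2 \cdot 24 - \frac{269}{2}} = - \frac{3671688}{48 - \frac{269}{2}} = - \frac{3671688}{- \frac{173}{2}} = \left(-3671688\right) \left(- \frac{2}{173}\right) = \frac{7343376}{173}$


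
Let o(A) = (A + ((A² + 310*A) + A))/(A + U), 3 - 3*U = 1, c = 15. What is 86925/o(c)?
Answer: 272365/981 ≈ 277.64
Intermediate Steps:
U = ⅔ (U = 1 - ⅓*1 = 1 - ⅓ = ⅔ ≈ 0.66667)
o(A) = (A² + 312*A)/(⅔ + A) (o(A) = (A + ((A² + 310*A) + A))/(A + ⅔) = (A + (A² + 311*A))/(⅔ + A) = (A² + 312*A)/(⅔ + A))
86925/o(c) = 86925/((3*15*(312 + 15)/(2 + 3*15))) = 86925/((3*15*327/(2 + 45))) = 86925/((3*15*327/47)) = 86925/((3*15*(1/47)*327)) = 86925/(14715/47) = 86925*(47/14715) = 272365/981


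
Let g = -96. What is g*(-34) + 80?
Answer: 3344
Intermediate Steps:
g*(-34) + 80 = -96*(-34) + 80 = 3264 + 80 = 3344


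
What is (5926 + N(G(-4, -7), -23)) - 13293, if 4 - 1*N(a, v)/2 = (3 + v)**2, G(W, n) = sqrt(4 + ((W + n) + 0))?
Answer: -8159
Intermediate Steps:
G(W, n) = sqrt(4 + W + n) (G(W, n) = sqrt(4 + (W + n)) = sqrt(4 + W + n))
N(a, v) = 8 - 2*(3 + v)**2
(5926 + N(G(-4, -7), -23)) - 13293 = (5926 + (8 - 2*(3 - 23)**2)) - 13293 = (5926 + (8 - 2*(-20)**2)) - 13293 = (5926 + (8 - 2*400)) - 13293 = (5926 + (8 - 800)) - 13293 = (5926 - 792) - 13293 = 5134 - 13293 = -8159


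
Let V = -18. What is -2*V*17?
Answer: 612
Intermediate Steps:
-2*V*17 = -2*(-18)*17 = 36*17 = 612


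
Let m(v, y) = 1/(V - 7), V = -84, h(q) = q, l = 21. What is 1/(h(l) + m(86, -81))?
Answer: 91/1910 ≈ 0.047644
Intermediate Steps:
m(v, y) = -1/91 (m(v, y) = 1/(-84 - 7) = 1/(-91) = -1/91)
1/(h(l) + m(86, -81)) = 1/(21 - 1/91) = 1/(1910/91) = 91/1910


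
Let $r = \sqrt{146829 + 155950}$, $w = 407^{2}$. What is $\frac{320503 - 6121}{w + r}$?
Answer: $\frac{8679510653}{4573214737} - \frac{52397 \sqrt{302779}}{4573214737} \approx 1.8916$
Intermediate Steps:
$w = 165649$
$r = \sqrt{302779} \approx 550.25$
$\frac{320503 - 6121}{w + r} = \frac{320503 - 6121}{165649 + \sqrt{302779}} = \frac{314382}{165649 + \sqrt{302779}}$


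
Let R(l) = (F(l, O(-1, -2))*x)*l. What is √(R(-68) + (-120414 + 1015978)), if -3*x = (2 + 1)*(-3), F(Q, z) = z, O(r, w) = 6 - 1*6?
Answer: 2*√223891 ≈ 946.34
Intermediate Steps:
O(r, w) = 0 (O(r, w) = 6 - 6 = 0)
x = 3 (x = -(2 + 1)*(-3)/3 = -(-3) = -⅓*(-9) = 3)
R(l) = 0 (R(l) = (0*3)*l = 0*l = 0)
√(R(-68) + (-120414 + 1015978)) = √(0 + (-120414 + 1015978)) = √(0 + 895564) = √895564 = 2*√223891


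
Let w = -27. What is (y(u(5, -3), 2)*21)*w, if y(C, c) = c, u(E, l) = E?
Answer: -1134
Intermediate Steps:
(y(u(5, -3), 2)*21)*w = (2*21)*(-27) = 42*(-27) = -1134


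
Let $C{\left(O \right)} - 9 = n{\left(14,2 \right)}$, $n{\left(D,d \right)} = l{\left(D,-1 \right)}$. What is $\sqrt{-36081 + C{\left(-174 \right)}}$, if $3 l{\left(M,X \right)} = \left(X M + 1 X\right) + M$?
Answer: $\frac{i \sqrt{324651}}{3} \approx 189.93 i$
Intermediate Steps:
$l{\left(M,X \right)} = \frac{M}{3} + \frac{X}{3} + \frac{M X}{3}$ ($l{\left(M,X \right)} = \frac{\left(X M + 1 X\right) + M}{3} = \frac{\left(M X + X\right) + M}{3} = \frac{\left(X + M X\right) + M}{3} = \frac{M + X + M X}{3} = \frac{M}{3} + \frac{X}{3} + \frac{M X}{3}$)
$n{\left(D,d \right)} = - \frac{1}{3}$ ($n{\left(D,d \right)} = \frac{D}{3} + \frac{1}{3} \left(-1\right) + \frac{1}{3} D \left(-1\right) = \frac{D}{3} - \frac{1}{3} - \frac{D}{3} = - \frac{1}{3}$)
$C{\left(O \right)} = \frac{26}{3}$ ($C{\left(O \right)} = 9 - \frac{1}{3} = \frac{26}{3}$)
$\sqrt{-36081 + C{\left(-174 \right)}} = \sqrt{-36081 + \frac{26}{3}} = \sqrt{- \frac{108217}{3}} = \frac{i \sqrt{324651}}{3}$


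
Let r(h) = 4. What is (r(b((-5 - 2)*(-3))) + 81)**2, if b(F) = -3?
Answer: 7225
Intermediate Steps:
(r(b((-5 - 2)*(-3))) + 81)**2 = (4 + 81)**2 = 85**2 = 7225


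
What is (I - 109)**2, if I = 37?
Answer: 5184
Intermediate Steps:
(I - 109)**2 = (37 - 109)**2 = (-72)**2 = 5184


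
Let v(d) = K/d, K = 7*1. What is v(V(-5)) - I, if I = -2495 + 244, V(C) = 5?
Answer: 11262/5 ≈ 2252.4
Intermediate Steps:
K = 7
v(d) = 7/d
I = -2251
v(V(-5)) - I = 7/5 - 1*(-2251) = 7*(⅕) + 2251 = 7/5 + 2251 = 11262/5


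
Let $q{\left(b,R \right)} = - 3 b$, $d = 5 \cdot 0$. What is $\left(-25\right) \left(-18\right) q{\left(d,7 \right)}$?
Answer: $0$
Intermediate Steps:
$d = 0$
$\left(-25\right) \left(-18\right) q{\left(d,7 \right)} = \left(-25\right) \left(-18\right) \left(\left(-3\right) 0\right) = 450 \cdot 0 = 0$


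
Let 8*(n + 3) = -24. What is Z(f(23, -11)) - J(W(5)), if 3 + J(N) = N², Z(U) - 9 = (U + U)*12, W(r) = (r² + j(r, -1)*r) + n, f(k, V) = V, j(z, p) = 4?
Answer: -1773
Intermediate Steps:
n = -6 (n = -3 + (⅛)*(-24) = -3 - 3 = -6)
W(r) = -6 + r² + 4*r (W(r) = (r² + 4*r) - 6 = -6 + r² + 4*r)
Z(U) = 9 + 24*U (Z(U) = 9 + (U + U)*12 = 9 + (2*U)*12 = 9 + 24*U)
J(N) = -3 + N²
Z(f(23, -11)) - J(W(5)) = (9 + 24*(-11)) - (-3 + (-6 + 5² + 4*5)²) = (9 - 264) - (-3 + (-6 + 25 + 20)²) = -255 - (-3 + 39²) = -255 - (-3 + 1521) = -255 - 1*1518 = -255 - 1518 = -1773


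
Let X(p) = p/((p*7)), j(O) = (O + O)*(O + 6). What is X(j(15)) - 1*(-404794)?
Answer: 2833559/7 ≈ 4.0479e+5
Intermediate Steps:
j(O) = 2*O*(6 + O) (j(O) = (2*O)*(6 + O) = 2*O*(6 + O))
X(p) = ⅐ (X(p) = p/((7*p)) = p*(1/(7*p)) = ⅐)
X(j(15)) - 1*(-404794) = ⅐ - 1*(-404794) = ⅐ + 404794 = 2833559/7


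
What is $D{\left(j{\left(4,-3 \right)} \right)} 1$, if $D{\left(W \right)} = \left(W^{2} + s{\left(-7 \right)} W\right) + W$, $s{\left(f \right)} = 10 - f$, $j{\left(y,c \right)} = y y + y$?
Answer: $760$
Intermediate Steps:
$j{\left(y,c \right)} = y + y^{2}$ ($j{\left(y,c \right)} = y^{2} + y = y + y^{2}$)
$D{\left(W \right)} = W^{2} + 18 W$ ($D{\left(W \right)} = \left(W^{2} + \left(10 - -7\right) W\right) + W = \left(W^{2} + \left(10 + 7\right) W\right) + W = \left(W^{2} + 17 W\right) + W = W^{2} + 18 W$)
$D{\left(j{\left(4,-3 \right)} \right)} 1 = 4 \left(1 + 4\right) \left(18 + 4 \left(1 + 4\right)\right) 1 = 4 \cdot 5 \left(18 + 4 \cdot 5\right) 1 = 20 \left(18 + 20\right) 1 = 20 \cdot 38 \cdot 1 = 760 \cdot 1 = 760$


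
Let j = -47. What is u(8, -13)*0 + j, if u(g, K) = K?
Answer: -47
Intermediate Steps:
u(8, -13)*0 + j = -13*0 - 47 = 0 - 47 = -47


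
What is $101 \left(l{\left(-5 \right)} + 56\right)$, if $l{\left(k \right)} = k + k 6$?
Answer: $2121$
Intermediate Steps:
$l{\left(k \right)} = 7 k$ ($l{\left(k \right)} = k + 6 k = 7 k$)
$101 \left(l{\left(-5 \right)} + 56\right) = 101 \left(7 \left(-5\right) + 56\right) = 101 \left(-35 + 56\right) = 101 \cdot 21 = 2121$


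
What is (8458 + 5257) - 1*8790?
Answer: 4925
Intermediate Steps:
(8458 + 5257) - 1*8790 = 13715 - 8790 = 4925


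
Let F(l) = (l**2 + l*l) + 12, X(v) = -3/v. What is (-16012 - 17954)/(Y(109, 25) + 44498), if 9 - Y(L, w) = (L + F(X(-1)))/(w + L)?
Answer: -1517148/1987933 ≈ -0.76318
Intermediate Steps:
F(l) = 12 + 2*l**2 (F(l) = (l**2 + l**2) + 12 = 2*l**2 + 12 = 12 + 2*l**2)
Y(L, w) = 9 - (30 + L)/(L + w) (Y(L, w) = 9 - (L + (12 + 2*(-3/(-1))**2))/(w + L) = 9 - (L + (12 + 2*(-3*(-1))**2))/(L + w) = 9 - (L + (12 + 2*3**2))/(L + w) = 9 - (L + (12 + 2*9))/(L + w) = 9 - (L + (12 + 18))/(L + w) = 9 - (L + 30)/(L + w) = 9 - (30 + L)/(L + w))
(-16012 - 17954)/(Y(109, 25) + 44498) = (-16012 - 17954)/((-30 + 8*109 + 9*25)/(109 + 25) + 44498) = -33966/((-30 + 872 + 225)/134 + 44498) = -33966/((1/134)*1067 + 44498) = -33966/(1067/134 + 44498) = -33966/5963799/134 = -33966*134/5963799 = -1517148/1987933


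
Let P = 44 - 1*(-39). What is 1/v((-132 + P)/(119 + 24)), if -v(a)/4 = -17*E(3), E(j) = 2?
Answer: 1/136 ≈ 0.0073529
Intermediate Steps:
P = 83 (P = 44 + 39 = 83)
v(a) = 136 (v(a) = -(-68)*2 = -4*(-34) = 136)
1/v((-132 + P)/(119 + 24)) = 1/136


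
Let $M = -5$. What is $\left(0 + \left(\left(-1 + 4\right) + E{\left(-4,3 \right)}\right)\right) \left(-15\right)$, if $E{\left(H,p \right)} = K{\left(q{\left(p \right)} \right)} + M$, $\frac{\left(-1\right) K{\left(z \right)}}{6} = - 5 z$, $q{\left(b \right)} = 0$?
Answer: $30$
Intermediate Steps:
$K{\left(z \right)} = 30 z$ ($K{\left(z \right)} = - 6 \left(- 5 z\right) = 30 z$)
$E{\left(H,p \right)} = -5$ ($E{\left(H,p \right)} = 30 \cdot 0 - 5 = 0 - 5 = -5$)
$\left(0 + \left(\left(-1 + 4\right) + E{\left(-4,3 \right)}\right)\right) \left(-15\right) = \left(0 + \left(\left(-1 + 4\right) - 5\right)\right) \left(-15\right) = \left(0 + \left(3 - 5\right)\right) \left(-15\right) = \left(0 - 2\right) \left(-15\right) = \left(-2\right) \left(-15\right) = 30$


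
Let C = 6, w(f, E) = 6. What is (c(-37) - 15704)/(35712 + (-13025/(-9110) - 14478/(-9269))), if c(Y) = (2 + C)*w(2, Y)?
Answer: -264400375408/603158994677 ≈ -0.43836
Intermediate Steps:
c(Y) = 48 (c(Y) = (2 + 6)*6 = 8*6 = 48)
(c(-37) - 15704)/(35712 + (-13025/(-9110) - 14478/(-9269))) = (48 - 15704)/(35712 + (-13025/(-9110) - 14478/(-9269))) = -15656/(35712 + (-13025*(-1/9110) - 14478*(-1/9269))) = -15656/(35712 + (2605/1822 + 14478/9269)) = -15656/(35712 + 50524661/16888118) = -15656/603158994677/16888118 = -15656*16888118/603158994677 = -264400375408/603158994677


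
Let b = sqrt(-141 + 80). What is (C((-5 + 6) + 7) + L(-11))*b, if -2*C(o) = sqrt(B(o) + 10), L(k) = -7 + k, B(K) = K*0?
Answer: I*sqrt(61)*(-36 - sqrt(10))/2 ≈ -152.93*I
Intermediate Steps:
B(K) = 0
C(o) = -sqrt(10)/2 (C(o) = -sqrt(0 + 10)/2 = -sqrt(10)/2)
b = I*sqrt(61) (b = sqrt(-61) = I*sqrt(61) ≈ 7.8102*I)
(C((-5 + 6) + 7) + L(-11))*b = (-sqrt(10)/2 + (-7 - 11))*(I*sqrt(61)) = (-sqrt(10)/2 - 18)*(I*sqrt(61)) = (-18 - sqrt(10)/2)*(I*sqrt(61)) = I*sqrt(61)*(-18 - sqrt(10)/2)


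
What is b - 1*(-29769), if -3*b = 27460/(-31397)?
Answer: 2803999339/94191 ≈ 29769.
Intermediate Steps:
b = 27460/94191 (b = -27460/(3*(-31397)) = -27460*(-1)/(3*31397) = -⅓*(-27460/31397) = 27460/94191 ≈ 0.29154)
b - 1*(-29769) = 27460/94191 - 1*(-29769) = 27460/94191 + 29769 = 2803999339/94191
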